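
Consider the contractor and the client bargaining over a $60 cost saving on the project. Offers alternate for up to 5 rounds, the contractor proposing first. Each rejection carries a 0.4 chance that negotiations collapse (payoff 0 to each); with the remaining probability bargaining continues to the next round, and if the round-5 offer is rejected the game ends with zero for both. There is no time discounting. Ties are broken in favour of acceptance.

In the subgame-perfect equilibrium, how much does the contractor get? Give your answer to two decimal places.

Round 5 (the contractor proposes): rejection yields 0 for the client; the contractor offers 0 and keeps 60.
Round 4 (the client proposes): rejecting gives the contractor an expected 0.6 × 60 = 36. The client offers 36 and keeps 60 − 36 = 24.
Round 3 (the contractor proposes): rejecting gives the client an expected 0.6 × 24 = 14.4. The contractor offers 14.4 and keeps 60 − 14.4 = 45.6.
Round 2 (the client proposes): rejecting gives the contractor an expected 0.6 × 45.6 = 27.36; the client offers that and keeps 32.64.
Round 1 (the contractor proposes): rejecting gives the client an expected 0.6 × 32.64 = 19.584, so the contractor offers 19.584, keeping 40.416.

40.42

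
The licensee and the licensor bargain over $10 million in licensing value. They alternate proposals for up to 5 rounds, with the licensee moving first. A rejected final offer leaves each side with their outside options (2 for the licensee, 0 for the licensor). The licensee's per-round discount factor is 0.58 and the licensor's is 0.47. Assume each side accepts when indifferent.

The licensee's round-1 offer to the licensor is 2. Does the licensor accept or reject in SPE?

Reject

Round 5 (the licensee proposes): the licensor will accept anything ≥ 0, so the licensee offers 0 and keeps 10.
Round 4 (the licensor proposes): the licensee can get 10 next round, worth 0.58 × 10 = 5.8 now, so the licensor offers 5.8, keeping 4.2.
Round 3 (the licensee proposes): the licensor can get 4.2 next round, worth 0.47 × 4.2 = 1.974 now, so the licensee offers 1.974, keeping 8.026.
Round 2 (the licensor proposes): the licensee can get 8.026 next round, worth 0.58 × 8.026 = 4.65508 now, so the licensor offers 4.65508, keeping 5.34492.
So by rejecting in round 1, the licensor gets 5.34492 next round, worth 0.47 × 5.34492 = 2.5121124 now.
Offer 2 < 2.5121124, so the licensor rejects.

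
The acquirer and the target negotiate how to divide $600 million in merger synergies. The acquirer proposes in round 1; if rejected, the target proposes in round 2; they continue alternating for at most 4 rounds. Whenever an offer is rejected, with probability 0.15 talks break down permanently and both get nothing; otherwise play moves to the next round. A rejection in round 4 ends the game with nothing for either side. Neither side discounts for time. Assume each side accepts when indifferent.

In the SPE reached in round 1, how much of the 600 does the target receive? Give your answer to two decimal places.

Round 4 (the target proposes): the acquirer will accept anything ≥ 0, so the target offers 0 and keeps 600.
Round 3 (the acquirer proposes): rejecting gives the target an expected 0.85 × 600 = 510; the acquirer offers that and keeps 90.
Round 2 (the target proposes): rejecting gives the acquirer an expected 0.85 × 90 = 76.5. The target offers 76.5 and keeps 600 − 76.5 = 523.5.
Round 1 (the acquirer proposes): rejecting gives the target an expected 0.85 × 523.5 = 444.975; the acquirer offers that and keeps 155.025.

444.98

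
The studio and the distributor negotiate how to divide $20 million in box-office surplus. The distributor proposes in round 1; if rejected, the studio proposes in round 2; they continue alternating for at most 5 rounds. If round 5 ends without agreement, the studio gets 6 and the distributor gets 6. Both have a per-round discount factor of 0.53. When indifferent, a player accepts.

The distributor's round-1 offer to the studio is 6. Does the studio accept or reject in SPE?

Work out the studio's continuation value if the offer is rejected.
Round 5 (the distributor proposes): the studio gets 6 if talks fail, so the distributor offers 6 and keeps 14.
Round 4 (the studio proposes): the distributor can get 14 next round, worth 0.53 × 14 = 7.42 now. The studio offers 7.42 and keeps 20 − 7.42 = 12.58.
Round 3 (the distributor proposes): the studio can get 12.58 next round, worth 0.53 × 12.58 = 6.6674 now. The distributor offers 6.6674 and keeps 20 − 6.6674 = 13.3326.
Round 2 (the studio proposes): the distributor can get 13.3326 next round, worth 0.53 × 13.3326 = 7.066278 now. The studio offers 7.066278 and keeps 20 − 7.066278 = 12.933722.
So by rejecting in round 1, the studio gets 12.933722 next round, worth 0.53 × 12.933722 = 6.85487266 now.
Offer 6 < 6.85487266, so the studio rejects.

Reject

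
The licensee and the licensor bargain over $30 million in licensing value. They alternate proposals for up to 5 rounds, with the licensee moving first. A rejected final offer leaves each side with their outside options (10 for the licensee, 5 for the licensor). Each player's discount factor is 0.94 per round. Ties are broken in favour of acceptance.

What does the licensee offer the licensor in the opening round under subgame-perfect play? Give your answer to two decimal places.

Work backward from the last round.
Round 5 (the licensee proposes): the licensor gets 5 if talks fail, so the licensee offers 5 and keeps 25.
Round 4 (the licensor proposes): the licensee can get 25 next round, worth 0.94 × 25 = 23.5 now. The licensor offers 23.5 and keeps 30 − 23.5 = 6.5.
Round 3 (the licensee proposes): the licensor can get 6.5 next round, worth 0.94 × 6.5 = 6.11 now, so the licensee offers 6.11, keeping 23.89.
Round 2 (the licensor proposes): the licensee can get 23.89 next round, worth 0.94 × 23.89 = 22.4566 now, so the licensor offers 22.4566, keeping 7.5434.
Round 1 (the licensee proposes): the licensor can get 7.5434 next round, worth 0.94 × 7.5434 = 7.090796 now. The licensee offers 7.090796 and keeps 30 − 7.090796 = 22.909204.

7.09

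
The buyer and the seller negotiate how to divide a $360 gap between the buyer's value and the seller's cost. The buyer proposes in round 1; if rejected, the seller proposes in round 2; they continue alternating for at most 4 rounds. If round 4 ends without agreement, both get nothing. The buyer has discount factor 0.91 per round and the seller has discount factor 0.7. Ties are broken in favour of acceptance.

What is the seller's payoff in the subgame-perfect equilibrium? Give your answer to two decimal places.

183.20

By backward induction:
Round 4 (the seller proposes): rejection yields 0 for the buyer; the seller offers 0 and keeps 360.
Round 3 (the buyer proposes): the seller can get 360 next round, worth 0.7 × 360 = 252 now, so the buyer offers 252, keeping 108.
Round 2 (the seller proposes): the buyer can get 108 next round, worth 0.91 × 108 = 98.28 now, so the seller offers 98.28, keeping 261.72.
Round 1 (the buyer proposes): the seller can get 261.72 next round, worth 0.7 × 261.72 = 183.204 now, so the buyer offers 183.204, keeping 176.796.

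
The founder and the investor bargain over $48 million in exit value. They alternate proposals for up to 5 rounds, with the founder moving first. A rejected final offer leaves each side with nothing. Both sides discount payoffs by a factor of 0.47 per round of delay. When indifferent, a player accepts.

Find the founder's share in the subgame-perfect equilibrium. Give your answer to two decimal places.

33.40

By backward induction:
Round 5 (the founder proposes): rejection yields 0 for the investor; the founder offers 0 and keeps 48.
Round 4 (the investor proposes): the founder can get 48 next round, worth 0.47 × 48 = 22.56 now; the investor offers that and keeps 25.44.
Round 3 (the founder proposes): the investor can get 25.44 next round, worth 0.47 × 25.44 = 11.9568 now. The founder offers 11.9568 and keeps 48 − 11.9568 = 36.0432.
Round 2 (the investor proposes): the founder can get 36.0432 next round, worth 0.47 × 36.0432 = 16.940304 now; the investor offers that and keeps 31.059696.
Round 1 (the founder proposes): the investor can get 31.059696 next round, worth 0.47 × 31.059696 = 14.59805712 now. The founder offers 14.59805712 and keeps 48 − 14.59805712 = 33.40194288.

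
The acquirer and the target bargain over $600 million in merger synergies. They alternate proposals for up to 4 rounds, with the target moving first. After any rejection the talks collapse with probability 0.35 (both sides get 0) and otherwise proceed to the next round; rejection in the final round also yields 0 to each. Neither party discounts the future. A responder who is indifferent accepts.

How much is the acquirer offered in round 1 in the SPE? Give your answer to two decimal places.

Round 4 (the acquirer proposes): rejection yields 0 for the target; the acquirer offers 0 and keeps 600.
Round 3 (the target proposes): rejecting gives the acquirer an expected 0.65 × 600 = 390; the target offers that and keeps 210.
Round 2 (the acquirer proposes): rejecting gives the target an expected 0.65 × 210 = 136.5; the acquirer offers that and keeps 463.5.
Round 1 (the target proposes): rejecting gives the acquirer an expected 0.65 × 463.5 = 301.275. The target offers 301.275 and keeps 600 − 301.275 = 298.725.

301.28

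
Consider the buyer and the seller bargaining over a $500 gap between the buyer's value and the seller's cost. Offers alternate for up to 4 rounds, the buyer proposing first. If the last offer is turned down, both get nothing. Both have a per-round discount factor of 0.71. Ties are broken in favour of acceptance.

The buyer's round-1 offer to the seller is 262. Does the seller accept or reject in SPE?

Work out the seller's continuation value if the offer is rejected.
Round 4 (the seller proposes): rejection yields 0 for the buyer; the seller offers 0 and keeps 500.
Round 3 (the buyer proposes): the seller can get 500 next round, worth 0.71 × 500 = 355 now, so the buyer offers 355, keeping 145.
Round 2 (the seller proposes): the buyer can get 145 next round, worth 0.71 × 145 = 102.95 now. The seller offers 102.95 and keeps 500 − 102.95 = 397.05.
So by rejecting in round 1, the seller gets 397.05 next round, worth 0.71 × 397.05 = 281.9055 now.
Offer 262 < 281.9055, so the seller rejects.

Reject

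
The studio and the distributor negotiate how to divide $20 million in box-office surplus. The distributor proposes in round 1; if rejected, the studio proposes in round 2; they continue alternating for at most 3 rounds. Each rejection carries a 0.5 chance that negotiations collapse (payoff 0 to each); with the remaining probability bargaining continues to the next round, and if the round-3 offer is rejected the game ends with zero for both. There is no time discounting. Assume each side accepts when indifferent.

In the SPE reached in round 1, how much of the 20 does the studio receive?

5

By backward induction:
Round 3 (the distributor proposes): the studio will accept anything ≥ 0, so the distributor offers 0 and keeps 20.
Round 2 (the studio proposes): rejecting gives the distributor an expected 0.5 × 20 = 10; the studio offers that and keeps 10.
Round 1 (the distributor proposes): rejecting gives the studio an expected 0.5 × 10 = 5. The distributor offers 5 and keeps 20 − 5 = 15.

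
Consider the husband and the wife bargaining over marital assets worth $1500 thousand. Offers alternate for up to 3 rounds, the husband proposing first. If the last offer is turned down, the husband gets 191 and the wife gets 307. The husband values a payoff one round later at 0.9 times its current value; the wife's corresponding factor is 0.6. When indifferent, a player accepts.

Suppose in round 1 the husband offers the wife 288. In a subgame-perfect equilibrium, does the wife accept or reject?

Accept

Round 3 (the husband proposes): the wife gets 307 if talks fail, so the husband offers 307 and keeps 1193.
Round 2 (the wife proposes): the husband can get 1193 next round, worth 0.9 × 1193 = 1073.7 now, so the wife offers 1073.7, keeping 426.3.
So by rejecting in round 1, the wife gets 426.3 next round, worth 0.6 × 426.3 = 255.78 now.
Offer 288 ≥ 255.78, so the wife accepts.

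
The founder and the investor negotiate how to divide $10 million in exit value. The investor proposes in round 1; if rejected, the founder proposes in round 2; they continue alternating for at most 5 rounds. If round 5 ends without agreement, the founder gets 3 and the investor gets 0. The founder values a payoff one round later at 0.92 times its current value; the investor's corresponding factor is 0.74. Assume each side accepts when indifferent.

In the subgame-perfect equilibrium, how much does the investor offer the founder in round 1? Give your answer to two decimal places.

5.41

Round 5 (the investor proposes): the founder gets 3 if talks fail, so the investor offers 3 and keeps 7.
Round 4 (the founder proposes): the investor can get 7 next round, worth 0.74 × 7 = 5.18 now; the founder offers that and keeps 4.82.
Round 3 (the investor proposes): the founder can get 4.82 next round, worth 0.92 × 4.82 = 4.4344 now; the investor offers that and keeps 5.5656.
Round 2 (the founder proposes): the investor can get 5.5656 next round, worth 0.74 × 5.5656 = 4.118544 now; the founder offers that and keeps 5.881456.
Round 1 (the investor proposes): the founder can get 5.881456 next round, worth 0.92 × 5.881456 = 5.41093952 now, so the investor offers 5.41093952, keeping 4.58906048.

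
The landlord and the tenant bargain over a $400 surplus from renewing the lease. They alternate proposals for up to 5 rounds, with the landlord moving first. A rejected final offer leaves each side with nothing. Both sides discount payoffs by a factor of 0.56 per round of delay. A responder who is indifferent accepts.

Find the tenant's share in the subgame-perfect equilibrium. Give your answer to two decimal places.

129.47

By backward induction:
Round 5 (the landlord proposes): the tenant will accept anything ≥ 0, so the landlord offers 0 and keeps 400.
Round 4 (the tenant proposes): the landlord can get 400 next round, worth 0.56 × 400 = 224 now; the tenant offers that and keeps 176.
Round 3 (the landlord proposes): the tenant can get 176 next round, worth 0.56 × 176 = 98.56 now. The landlord offers 98.56 and keeps 400 − 98.56 = 301.44.
Round 2 (the tenant proposes): the landlord can get 301.44 next round, worth 0.56 × 301.44 = 168.8064 now, so the tenant offers 168.8064, keeping 231.1936.
Round 1 (the landlord proposes): the tenant can get 231.1936 next round, worth 0.56 × 231.1936 = 129.468416 now; the landlord offers that and keeps 270.531584.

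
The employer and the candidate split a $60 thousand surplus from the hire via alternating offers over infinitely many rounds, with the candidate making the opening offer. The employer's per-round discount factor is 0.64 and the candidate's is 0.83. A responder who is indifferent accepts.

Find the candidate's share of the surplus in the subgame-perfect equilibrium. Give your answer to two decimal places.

46.08

Let x be the candidate's share when the candidate proposes and y be the employer's share when the employer proposes.
The employer accepts iff offered ≥ 0.64·y, so x = 60 − 0.64y. Symmetrically y = 60 − 0.83x.
Substituting: x = 60 − 0.64(60 − 0.83x), giving x(1 − 0.83·0.64) = 60(1 − 0.64).
So x = 60 × 0.36 / 0.4688 ≈ 46.0751, and the employer receives 60 − x ≈ 13.9249.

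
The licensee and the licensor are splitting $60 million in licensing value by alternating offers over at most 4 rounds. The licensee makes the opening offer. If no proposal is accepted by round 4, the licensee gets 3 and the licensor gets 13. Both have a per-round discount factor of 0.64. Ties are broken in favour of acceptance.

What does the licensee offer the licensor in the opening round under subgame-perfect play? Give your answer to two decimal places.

Work backward from the last round.
Round 4 (the licensor proposes): the licensee gets 3 if talks fail, so the licensor offers 3 and keeps 57.
Round 3 (the licensee proposes): the licensor can get 57 next round, worth 0.64 × 57 = 36.48 now; the licensee offers that and keeps 23.52.
Round 2 (the licensor proposes): the licensee can get 23.52 next round, worth 0.64 × 23.52 = 15.0528 now; the licensor offers that and keeps 44.9472.
Round 1 (the licensee proposes): the licensor can get 44.9472 next round, worth 0.64 × 44.9472 = 28.766208 now; the licensee offers that and keeps 31.233792.

28.77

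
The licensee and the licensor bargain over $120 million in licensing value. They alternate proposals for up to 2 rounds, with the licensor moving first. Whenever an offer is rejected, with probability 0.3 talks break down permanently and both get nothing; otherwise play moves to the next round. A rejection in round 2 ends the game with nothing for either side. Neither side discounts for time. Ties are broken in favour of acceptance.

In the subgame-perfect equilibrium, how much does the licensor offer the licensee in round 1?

84

By backward induction:
Round 2 (the licensee proposes): the licensor will accept anything ≥ 0, so the licensee offers 0 and keeps 120.
Round 1 (the licensor proposes): rejecting gives the licensee an expected 0.7 × 120 = 84. The licensor offers 84 and keeps 120 − 84 = 36.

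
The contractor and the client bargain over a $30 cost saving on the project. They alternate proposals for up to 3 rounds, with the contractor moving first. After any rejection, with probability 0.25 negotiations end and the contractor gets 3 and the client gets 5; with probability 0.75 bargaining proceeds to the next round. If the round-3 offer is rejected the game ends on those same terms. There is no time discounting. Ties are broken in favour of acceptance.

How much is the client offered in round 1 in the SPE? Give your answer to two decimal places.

9.13

Round 3 (the contractor proposes): the client gets 5 if talks fail, so the contractor offers 5 and keeps 25.
Round 2 (the client proposes): rejecting gives the contractor an expected 0.75 × 25 + 0.25 × 3 = 19.5. The client offers 19.5 and keeps 30 − 19.5 = 10.5.
Round 1 (the contractor proposes): rejecting gives the client an expected 0.75 × 10.5 + 0.25 × 5 = 9.125, so the contractor offers 9.125, keeping 20.875.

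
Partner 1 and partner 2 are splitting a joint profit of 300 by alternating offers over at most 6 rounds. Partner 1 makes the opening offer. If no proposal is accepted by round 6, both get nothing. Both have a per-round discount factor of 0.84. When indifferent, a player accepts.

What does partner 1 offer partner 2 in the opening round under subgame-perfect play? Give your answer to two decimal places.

Round 6 (partner 2 proposes): rejection yields 0 for partner 1; partner 2 offers 0 and keeps 300.
Round 5 (partner 1 proposes): partner 2 can get 300 next round, worth 0.84 × 300 = 252 now, so partner 1 offers 252, keeping 48.
Round 4 (partner 2 proposes): partner 1 can get 48 next round, worth 0.84 × 48 = 40.32 now, so partner 2 offers 40.32, keeping 259.68.
Round 3 (partner 1 proposes): partner 2 can get 259.68 next round, worth 0.84 × 259.68 = 218.1312 now; partner 1 offers that and keeps 81.8688.
Round 2 (partner 2 proposes): partner 1 can get 81.8688 next round, worth 0.84 × 81.8688 = 68.769792 now. Partner 2 offers 68.769792 and keeps 300 − 68.769792 = 231.230208.
Round 1 (partner 1 proposes): partner 2 can get 231.230208 next round, worth 0.84 × 231.230208 = 194.23337472 now, so partner 1 offers 194.23337472, keeping 105.76662528.

194.23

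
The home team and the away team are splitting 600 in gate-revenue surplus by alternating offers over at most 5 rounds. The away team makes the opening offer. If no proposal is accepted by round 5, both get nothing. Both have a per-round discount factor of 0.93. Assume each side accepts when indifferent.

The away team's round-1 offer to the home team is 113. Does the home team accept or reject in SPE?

Accept

Work out the home team's continuation value if the offer is rejected.
Round 5 (the away team proposes): the home team will accept anything ≥ 0, so the away team offers 0 and keeps 600.
Round 4 (the home team proposes): the away team can get 600 next round, worth 0.93 × 600 = 558 now. The home team offers 558 and keeps 600 − 558 = 42.
Round 3 (the away team proposes): the home team can get 42 next round, worth 0.93 × 42 = 39.06 now. The away team offers 39.06 and keeps 600 − 39.06 = 560.94.
Round 2 (the home team proposes): the away team can get 560.94 next round, worth 0.93 × 560.94 = 521.6742 now, so the home team offers 521.6742, keeping 78.3258.
So by rejecting in round 1, the home team gets 78.3258 next round, worth 0.93 × 78.3258 = 72.842994 now.
Offer 113 ≥ 72.842994, so the home team accepts.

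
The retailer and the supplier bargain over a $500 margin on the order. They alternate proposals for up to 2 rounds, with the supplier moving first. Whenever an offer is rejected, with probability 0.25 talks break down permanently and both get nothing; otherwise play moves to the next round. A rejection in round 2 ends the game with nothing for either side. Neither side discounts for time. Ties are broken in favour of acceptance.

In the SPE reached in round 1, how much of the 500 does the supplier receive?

By backward induction:
Round 2 (the retailer proposes): rejection yields 0 for the supplier; the retailer offers 0 and keeps 500.
Round 1 (the supplier proposes): rejecting gives the retailer an expected 0.75 × 500 = 375; the supplier offers that and keeps 125.

125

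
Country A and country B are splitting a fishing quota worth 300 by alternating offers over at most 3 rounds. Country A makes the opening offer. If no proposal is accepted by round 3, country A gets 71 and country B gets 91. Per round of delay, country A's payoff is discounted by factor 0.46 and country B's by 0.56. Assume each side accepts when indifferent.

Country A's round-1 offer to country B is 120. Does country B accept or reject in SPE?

Round 3 (country A proposes): country B gets 91 if talks fail, so country A offers 91 and keeps 209.
Round 2 (country B proposes): country A can get 209 next round, worth 0.46 × 209 = 96.14 now; country B offers that and keeps 203.86.
So by rejecting in round 1, country B gets 203.86 next round, worth 0.56 × 203.86 = 114.1616 now.
Offer 120 ≥ 114.1616, so country B accepts.

Accept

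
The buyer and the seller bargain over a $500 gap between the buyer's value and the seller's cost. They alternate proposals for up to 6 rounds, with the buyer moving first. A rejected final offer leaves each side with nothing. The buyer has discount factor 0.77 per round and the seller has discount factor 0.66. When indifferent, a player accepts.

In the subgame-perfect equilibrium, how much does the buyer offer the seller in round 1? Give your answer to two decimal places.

199.70

Round 6 (the seller proposes): rejection yields 0 for the buyer; the seller offers 0 and keeps 500.
Round 5 (the buyer proposes): the seller can get 500 next round, worth 0.66 × 500 = 330 now, so the buyer offers 330, keeping 170.
Round 4 (the seller proposes): the buyer can get 170 next round, worth 0.77 × 170 = 130.9 now. The seller offers 130.9 and keeps 500 − 130.9 = 369.1.
Round 3 (the buyer proposes): the seller can get 369.1 next round, worth 0.66 × 369.1 = 243.606 now. The buyer offers 243.606 and keeps 500 − 243.606 = 256.394.
Round 2 (the seller proposes): the buyer can get 256.394 next round, worth 0.77 × 256.394 = 197.42338 now. The seller offers 197.42338 and keeps 500 − 197.42338 = 302.57662.
Round 1 (the buyer proposes): the seller can get 302.57662 next round, worth 0.66 × 302.57662 = 199.7005692 now; the buyer offers that and keeps 300.2994308.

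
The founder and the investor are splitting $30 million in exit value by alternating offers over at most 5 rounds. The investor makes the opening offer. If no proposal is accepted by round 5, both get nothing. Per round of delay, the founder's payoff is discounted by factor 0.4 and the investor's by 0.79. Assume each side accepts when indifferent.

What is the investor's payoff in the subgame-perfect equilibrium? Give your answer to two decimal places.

26.68

Round 5 (the investor proposes): the founder will accept anything ≥ 0, so the investor offers 0 and keeps 30.
Round 4 (the founder proposes): the investor can get 30 next round, worth 0.79 × 30 = 23.7 now, so the founder offers 23.7, keeping 6.3.
Round 3 (the investor proposes): the founder can get 6.3 next round, worth 0.4 × 6.3 = 2.52 now. The investor offers 2.52 and keeps 30 − 2.52 = 27.48.
Round 2 (the founder proposes): the investor can get 27.48 next round, worth 0.79 × 27.48 = 21.7092 now, so the founder offers 21.7092, keeping 8.2908.
Round 1 (the investor proposes): the founder can get 8.2908 next round, worth 0.4 × 8.2908 = 3.31632 now, so the investor offers 3.31632, keeping 26.68368.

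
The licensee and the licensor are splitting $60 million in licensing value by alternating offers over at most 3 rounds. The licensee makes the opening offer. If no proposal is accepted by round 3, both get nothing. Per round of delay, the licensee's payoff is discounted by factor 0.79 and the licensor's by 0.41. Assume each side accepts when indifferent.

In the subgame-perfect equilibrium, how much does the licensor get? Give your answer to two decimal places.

5.17

Work backward from the last round.
Round 3 (the licensee proposes): rejection yields 0 for the licensor; the licensee offers 0 and keeps 60.
Round 2 (the licensor proposes): the licensee can get 60 next round, worth 0.79 × 60 = 47.4 now; the licensor offers that and keeps 12.6.
Round 1 (the licensee proposes): the licensor can get 12.6 next round, worth 0.41 × 12.6 = 5.166 now. The licensee offers 5.166 and keeps 60 − 5.166 = 54.834.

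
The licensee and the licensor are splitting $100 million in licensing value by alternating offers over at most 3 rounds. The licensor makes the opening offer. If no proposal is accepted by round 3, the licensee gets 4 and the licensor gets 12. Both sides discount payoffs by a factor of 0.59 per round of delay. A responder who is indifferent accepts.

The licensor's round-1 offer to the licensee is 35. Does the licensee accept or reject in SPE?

Accept

Round 3 (the licensor proposes): the licensee gets 4 if talks fail, so the licensor offers 4 and keeps 96.
Round 2 (the licensee proposes): the licensor can get 96 next round, worth 0.59 × 96 = 56.64 now. The licensee offers 56.64 and keeps 100 − 56.64 = 43.36.
So by rejecting in round 1, the licensee gets 43.36 next round, worth 0.59 × 43.36 = 25.5824 now.
Offer 35 ≥ 25.5824, so the licensee accepts.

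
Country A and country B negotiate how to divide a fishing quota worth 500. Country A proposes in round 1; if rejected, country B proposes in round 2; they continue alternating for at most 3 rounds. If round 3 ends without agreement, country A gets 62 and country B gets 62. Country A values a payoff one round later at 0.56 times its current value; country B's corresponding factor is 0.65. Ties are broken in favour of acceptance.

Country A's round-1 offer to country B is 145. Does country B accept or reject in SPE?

Reject

Work out country B's continuation value if the offer is rejected.
Round 3 (country A proposes): country B gets 62 if talks fail, so country A offers 62 and keeps 438.
Round 2 (country B proposes): country A can get 438 next round, worth 0.56 × 438 = 245.28 now. Country B offers 245.28 and keeps 500 − 245.28 = 254.72.
So by rejecting in round 1, country B gets 254.72 next round, worth 0.65 × 254.72 = 165.568 now.
Offer 145 < 165.568, so country B rejects.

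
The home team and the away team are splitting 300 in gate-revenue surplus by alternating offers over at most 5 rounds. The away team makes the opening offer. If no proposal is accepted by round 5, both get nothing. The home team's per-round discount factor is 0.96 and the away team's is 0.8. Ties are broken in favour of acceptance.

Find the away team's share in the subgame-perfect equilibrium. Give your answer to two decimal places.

Solve by backward induction from round 5.
Round 5 (the away team proposes): rejection yields 0 for the home team; the away team offers 0 and keeps 300.
Round 4 (the home team proposes): the away team can get 300 next round, worth 0.8 × 300 = 240 now, so the home team offers 240, keeping 60.
Round 3 (the away team proposes): the home team can get 60 next round, worth 0.96 × 60 = 57.6 now, so the away team offers 57.6, keeping 242.4.
Round 2 (the home team proposes): the away team can get 242.4 next round, worth 0.8 × 242.4 = 193.92 now; the home team offers that and keeps 106.08.
Round 1 (the away team proposes): the home team can get 106.08 next round, worth 0.96 × 106.08 = 101.8368 now. The away team offers 101.8368 and keeps 300 − 101.8368 = 198.1632.

198.16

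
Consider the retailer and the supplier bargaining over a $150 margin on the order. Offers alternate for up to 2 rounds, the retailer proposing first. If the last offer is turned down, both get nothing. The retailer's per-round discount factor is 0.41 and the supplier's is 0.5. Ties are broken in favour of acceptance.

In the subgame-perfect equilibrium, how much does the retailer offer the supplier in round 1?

75

Round 2 (the supplier proposes): rejection yields 0 for the retailer; the supplier offers 0 and keeps 150.
Round 1 (the retailer proposes): the supplier can get 150 next round, worth 0.5 × 150 = 75 now; the retailer offers that and keeps 75.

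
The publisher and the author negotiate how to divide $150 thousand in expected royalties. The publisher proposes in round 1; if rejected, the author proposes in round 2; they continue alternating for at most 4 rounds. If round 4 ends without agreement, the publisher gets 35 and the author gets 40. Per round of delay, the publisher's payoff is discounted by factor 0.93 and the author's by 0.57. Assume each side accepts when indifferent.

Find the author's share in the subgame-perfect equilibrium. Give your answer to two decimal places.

40.73

Round 4 (the author proposes): the publisher gets 35 if talks fail, so the author offers 35 and keeps 115.
Round 3 (the publisher proposes): the author can get 115 next round, worth 0.57 × 115 = 65.55 now. The publisher offers 65.55 and keeps 150 − 65.55 = 84.45.
Round 2 (the author proposes): the publisher can get 84.45 next round, worth 0.93 × 84.45 = 78.5385 now, so the author offers 78.5385, keeping 71.4615.
Round 1 (the publisher proposes): the author can get 71.4615 next round, worth 0.57 × 71.4615 = 40.733055 now; the publisher offers that and keeps 109.266945.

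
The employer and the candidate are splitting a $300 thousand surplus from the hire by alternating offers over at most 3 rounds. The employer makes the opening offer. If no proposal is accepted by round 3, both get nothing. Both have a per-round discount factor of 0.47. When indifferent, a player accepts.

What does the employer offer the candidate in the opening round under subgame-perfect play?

74.73

Work backward from the last round.
Round 3 (the employer proposes): rejection yields 0 for the candidate; the employer offers 0 and keeps 300.
Round 2 (the candidate proposes): the employer can get 300 next round, worth 0.47 × 300 = 141 now. The candidate offers 141 and keeps 300 − 141 = 159.
Round 1 (the employer proposes): the candidate can get 159 next round, worth 0.47 × 159 = 74.73 now; the employer offers that and keeps 225.27.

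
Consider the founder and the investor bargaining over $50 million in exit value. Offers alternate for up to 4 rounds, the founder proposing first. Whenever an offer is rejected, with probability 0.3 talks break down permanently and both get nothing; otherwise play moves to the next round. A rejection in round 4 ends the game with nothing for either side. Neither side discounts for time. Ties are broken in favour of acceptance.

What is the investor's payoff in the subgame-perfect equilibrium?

By backward induction:
Round 4 (the investor proposes): rejection yields 0 for the founder; the investor offers 0 and keeps 50.
Round 3 (the founder proposes): rejecting gives the investor an expected 0.7 × 50 = 35. The founder offers 35 and keeps 50 − 35 = 15.
Round 2 (the investor proposes): rejecting gives the founder an expected 0.7 × 15 = 10.5; the investor offers that and keeps 39.5.
Round 1 (the founder proposes): rejecting gives the investor an expected 0.7 × 39.5 = 27.65; the founder offers that and keeps 22.35.

27.65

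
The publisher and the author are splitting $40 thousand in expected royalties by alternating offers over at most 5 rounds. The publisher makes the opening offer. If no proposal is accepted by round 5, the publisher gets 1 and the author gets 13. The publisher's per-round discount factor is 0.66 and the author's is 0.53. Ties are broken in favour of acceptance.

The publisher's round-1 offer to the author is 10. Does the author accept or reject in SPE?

Round 5 (the publisher proposes): the author gets 13 if talks fail, so the publisher offers 13 and keeps 27.
Round 4 (the author proposes): the publisher can get 27 next round, worth 0.66 × 27 = 17.82 now. The author offers 17.82 and keeps 40 − 17.82 = 22.18.
Round 3 (the publisher proposes): the author can get 22.18 next round, worth 0.53 × 22.18 = 11.7554 now; the publisher offers that and keeps 28.2446.
Round 2 (the author proposes): the publisher can get 28.2446 next round, worth 0.66 × 28.2446 = 18.641436 now. The author offers 18.641436 and keeps 40 − 18.641436 = 21.358564.
So by rejecting in round 1, the author gets 21.358564 next round, worth 0.53 × 21.358564 = 11.32003892 now.
Offer 10 < 11.32003892, so the author rejects.

Reject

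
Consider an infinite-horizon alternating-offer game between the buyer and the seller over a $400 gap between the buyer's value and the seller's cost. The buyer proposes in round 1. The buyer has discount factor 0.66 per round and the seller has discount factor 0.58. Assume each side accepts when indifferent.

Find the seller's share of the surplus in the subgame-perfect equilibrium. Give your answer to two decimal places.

In a stationary SPE each proposer offers the other exactly their discounted continuation value.
If the buyer keeps x when proposing and the seller keeps y when proposing, then x = 400 − 0.58y and y = 400 − 0.66x.
Solving: x = 400(1 − 0.58) / (1 − 0.66·0.58) = 168 / 0.6172 ≈ 272.1970.
The seller gets 400 − 272.1970 ≈ 127.8030.

127.80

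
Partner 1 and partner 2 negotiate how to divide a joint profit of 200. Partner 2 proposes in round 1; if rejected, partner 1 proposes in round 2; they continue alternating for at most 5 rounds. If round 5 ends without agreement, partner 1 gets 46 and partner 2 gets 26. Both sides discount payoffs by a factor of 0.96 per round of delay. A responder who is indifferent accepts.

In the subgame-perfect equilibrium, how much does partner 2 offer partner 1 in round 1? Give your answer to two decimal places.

Solve by backward induction from round 5.
Round 5 (partner 2 proposes): partner 1 gets 46 if talks fail, so partner 2 offers 46 and keeps 154.
Round 4 (partner 1 proposes): partner 2 can get 154 next round, worth 0.96 × 154 = 147.84 now, so partner 1 offers 147.84, keeping 52.16.
Round 3 (partner 2 proposes): partner 1 can get 52.16 next round, worth 0.96 × 52.16 = 50.0736 now. Partner 2 offers 50.0736 and keeps 200 − 50.0736 = 149.9264.
Round 2 (partner 1 proposes): partner 2 can get 149.9264 next round, worth 0.96 × 149.9264 = 143.929344 now, so partner 1 offers 143.929344, keeping 56.070656.
Round 1 (partner 2 proposes): partner 1 can get 56.070656 next round, worth 0.96 × 56.070656 = 53.82782976 now. Partner 2 offers 53.82782976 and keeps 200 − 53.82782976 = 146.17217024.

53.83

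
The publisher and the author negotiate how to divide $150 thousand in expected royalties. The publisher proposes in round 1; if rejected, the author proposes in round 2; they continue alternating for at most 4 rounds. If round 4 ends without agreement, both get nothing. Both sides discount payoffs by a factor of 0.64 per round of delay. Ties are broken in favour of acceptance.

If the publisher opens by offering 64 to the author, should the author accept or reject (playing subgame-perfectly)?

Reject

Round 4 (the author proposes): the publisher will accept anything ≥ 0, so the author offers 0 and keeps 150.
Round 3 (the publisher proposes): the author can get 150 next round, worth 0.64 × 150 = 96 now. The publisher offers 96 and keeps 150 − 96 = 54.
Round 2 (the author proposes): the publisher can get 54 next round, worth 0.64 × 54 = 34.56 now; the author offers that and keeps 115.44.
So by rejecting in round 1, the author gets 115.44 next round, worth 0.64 × 115.44 = 73.8816 now.
Offer 64 < 73.8816, so the author rejects.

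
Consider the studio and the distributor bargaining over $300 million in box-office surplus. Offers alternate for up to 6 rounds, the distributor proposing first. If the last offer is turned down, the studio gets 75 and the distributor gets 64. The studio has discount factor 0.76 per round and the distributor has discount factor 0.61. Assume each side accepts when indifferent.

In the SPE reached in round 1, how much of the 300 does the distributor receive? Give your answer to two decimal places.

Work backward from the last round.
Round 6 (the studio proposes): the distributor gets 64 if talks fail, so the studio offers 64 and keeps 236.
Round 5 (the distributor proposes): the studio can get 236 next round, worth 0.76 × 236 = 179.36 now; the distributor offers that and keeps 120.64.
Round 4 (the studio proposes): the distributor can get 120.64 next round, worth 0.61 × 120.64 = 73.5904 now; the studio offers that and keeps 226.4096.
Round 3 (the distributor proposes): the studio can get 226.4096 next round, worth 0.76 × 226.4096 = 172.071296 now. The distributor offers 172.071296 and keeps 300 − 172.071296 = 127.928704.
Round 2 (the studio proposes): the distributor can get 127.928704 next round, worth 0.61 × 127.928704 = 78.03650944 now. The studio offers 78.03650944 and keeps 300 − 78.03650944 = 221.96349056.
Round 1 (the distributor proposes): the studio can get 221.96349056 next round, worth 0.76 × 221.96349056 = 168.6922528256 now. The distributor offers 168.6922528256 and keeps 300 − 168.6922528256 = 131.3077471744.

131.31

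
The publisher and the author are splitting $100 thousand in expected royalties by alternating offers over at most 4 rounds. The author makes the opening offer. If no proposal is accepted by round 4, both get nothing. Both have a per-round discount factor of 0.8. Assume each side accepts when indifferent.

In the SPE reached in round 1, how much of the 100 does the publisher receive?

By backward induction:
Round 4 (the publisher proposes): the author will accept anything ≥ 0, so the publisher offers 0 and keeps 100.
Round 3 (the author proposes): the publisher can get 100 next round, worth 0.8 × 100 = 80 now, so the author offers 80, keeping 20.
Round 2 (the publisher proposes): the author can get 20 next round, worth 0.8 × 20 = 16 now; the publisher offers that and keeps 84.
Round 1 (the author proposes): the publisher can get 84 next round, worth 0.8 × 84 = 67.2 now. The author offers 67.2 and keeps 100 − 67.2 = 32.8.

67.2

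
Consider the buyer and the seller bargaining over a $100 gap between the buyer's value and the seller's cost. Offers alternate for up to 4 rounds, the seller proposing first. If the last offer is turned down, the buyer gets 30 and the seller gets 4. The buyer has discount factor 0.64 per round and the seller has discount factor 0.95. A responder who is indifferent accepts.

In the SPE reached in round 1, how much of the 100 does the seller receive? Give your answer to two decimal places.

59.44

Round 4 (the buyer proposes): the seller gets 4 if talks fail, so the buyer offers 4 and keeps 96.
Round 3 (the seller proposes): the buyer can get 96 next round, worth 0.64 × 96 = 61.44 now, so the seller offers 61.44, keeping 38.56.
Round 2 (the buyer proposes): the seller can get 38.56 next round, worth 0.95 × 38.56 = 36.632 now, so the buyer offers 36.632, keeping 63.368.
Round 1 (the seller proposes): the buyer can get 63.368 next round, worth 0.64 × 63.368 = 40.55552 now, so the seller offers 40.55552, keeping 59.44448.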